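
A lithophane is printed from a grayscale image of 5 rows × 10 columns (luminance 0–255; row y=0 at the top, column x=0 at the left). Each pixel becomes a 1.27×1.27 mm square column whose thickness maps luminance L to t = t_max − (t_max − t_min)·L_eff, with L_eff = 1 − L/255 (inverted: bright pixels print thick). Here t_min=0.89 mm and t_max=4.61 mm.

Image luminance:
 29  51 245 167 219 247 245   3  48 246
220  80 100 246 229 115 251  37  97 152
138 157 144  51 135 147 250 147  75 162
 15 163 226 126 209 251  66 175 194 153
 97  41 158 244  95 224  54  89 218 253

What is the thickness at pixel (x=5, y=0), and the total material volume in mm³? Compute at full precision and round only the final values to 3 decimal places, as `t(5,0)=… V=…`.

span = t_max - t_min = 4.61 - 0.89 = 3.720
L(5,0) = 247, L_eff = 1 - 247/255 = 0.031373 (inverted)
t(5,0) = 4.61 - 3.720·0.031373 = 4.493
Σt over all 5·10 pixels = 653133/4250 ≈ 153.6783529
V = pitch²·Σt = 1.27²·653133/4250 = 247.868

t(5,0)=4.493 V=247.868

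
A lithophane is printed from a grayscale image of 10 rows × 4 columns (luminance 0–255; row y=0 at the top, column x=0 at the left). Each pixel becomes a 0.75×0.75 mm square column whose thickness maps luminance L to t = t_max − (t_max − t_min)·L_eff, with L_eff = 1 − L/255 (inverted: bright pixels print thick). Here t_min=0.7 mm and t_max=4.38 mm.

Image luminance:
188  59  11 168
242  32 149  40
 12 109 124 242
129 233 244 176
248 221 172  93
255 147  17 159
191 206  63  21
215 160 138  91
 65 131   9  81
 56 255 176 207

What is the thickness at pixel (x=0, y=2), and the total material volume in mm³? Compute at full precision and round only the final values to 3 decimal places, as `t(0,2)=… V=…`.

span = t_max - t_min = 4.38 - 0.7 = 3.680
L(0,2) = 12, L_eff = 1 - 12/255 = 0.952941 (inverted)
t(0,2) = 4.38 - 3.680·0.952941 = 0.873
Σt over all 10·4 pixels = 45848/425 ≈ 107.8776471
V = pitch²·Σt = 0.75²·45848/425 = 60.681

t(0,2)=0.873 V=60.681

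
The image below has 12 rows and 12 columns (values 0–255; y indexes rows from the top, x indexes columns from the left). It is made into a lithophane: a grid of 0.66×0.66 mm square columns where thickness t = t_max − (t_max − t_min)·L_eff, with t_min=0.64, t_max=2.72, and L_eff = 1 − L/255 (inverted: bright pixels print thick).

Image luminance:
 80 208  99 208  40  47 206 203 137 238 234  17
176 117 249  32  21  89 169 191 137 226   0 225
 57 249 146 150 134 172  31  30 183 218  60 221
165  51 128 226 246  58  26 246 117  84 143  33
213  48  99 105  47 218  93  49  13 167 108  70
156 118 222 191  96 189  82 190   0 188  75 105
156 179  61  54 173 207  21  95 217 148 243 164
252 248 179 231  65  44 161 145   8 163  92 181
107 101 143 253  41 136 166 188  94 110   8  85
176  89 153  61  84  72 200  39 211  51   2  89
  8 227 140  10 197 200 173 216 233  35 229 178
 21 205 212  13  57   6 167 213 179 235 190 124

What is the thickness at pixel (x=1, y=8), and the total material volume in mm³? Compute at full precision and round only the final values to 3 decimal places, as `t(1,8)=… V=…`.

span = t_max - t_min = 2.72 - 0.64 = 2.080
L(1,8) = 101, L_eff = 1 - 101/255 = 0.603922 (inverted)
t(1,8) = 2.72 - 2.080·0.603922 = 1.464
Σt over all 12·12 pixels = 1574428/6375 ≈ 246.9690980
V = pitch²·Σt = 0.66²·1574428/6375 = 107.580

t(1,8)=1.464 V=107.580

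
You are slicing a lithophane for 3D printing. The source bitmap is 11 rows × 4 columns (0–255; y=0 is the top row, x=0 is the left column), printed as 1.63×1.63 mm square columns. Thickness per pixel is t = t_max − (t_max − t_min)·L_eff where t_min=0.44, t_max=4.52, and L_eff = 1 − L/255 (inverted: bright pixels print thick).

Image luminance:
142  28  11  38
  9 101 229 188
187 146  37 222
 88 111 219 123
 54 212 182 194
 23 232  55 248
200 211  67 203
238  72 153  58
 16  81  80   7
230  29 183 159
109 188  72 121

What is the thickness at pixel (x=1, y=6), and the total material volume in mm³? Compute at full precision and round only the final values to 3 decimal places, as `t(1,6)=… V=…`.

t(1,6)=3.816 V=287.625

span = t_max - t_min = 4.52 - 0.44 = 4.080
L(1,6) = 211, L_eff = 1 - 211/255 = 0.172549 (inverted)
t(1,6) = 4.52 - 4.080·0.172549 = 3.816
Σt over all 11·4 pixels = 108.256
V = pitch²·Σt = 1.63²·108.256 = 287.625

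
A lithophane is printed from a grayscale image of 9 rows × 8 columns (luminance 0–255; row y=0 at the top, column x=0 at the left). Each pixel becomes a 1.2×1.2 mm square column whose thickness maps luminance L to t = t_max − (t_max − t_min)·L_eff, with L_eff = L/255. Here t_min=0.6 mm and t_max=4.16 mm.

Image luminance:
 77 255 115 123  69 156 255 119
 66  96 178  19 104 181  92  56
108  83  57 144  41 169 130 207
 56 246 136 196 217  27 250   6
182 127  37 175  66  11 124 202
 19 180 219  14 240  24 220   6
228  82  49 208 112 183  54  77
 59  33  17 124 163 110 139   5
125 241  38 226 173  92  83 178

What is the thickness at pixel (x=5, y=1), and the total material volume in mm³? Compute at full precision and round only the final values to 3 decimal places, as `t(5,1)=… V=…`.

t(5,1)=1.633 V=256.830

span = t_max - t_min = 4.16 - 0.6 = 3.560
L(5,1) = 181, L_eff = 181/255 = 0.709804
t(5,1) = 4.16 - 3.560·0.709804 = 1.633
Σt over all 9·8 pixels = 379003/2125 ≈ 178.3543529
V = pitch²·Σt = 1.2²·379003/2125 = 256.830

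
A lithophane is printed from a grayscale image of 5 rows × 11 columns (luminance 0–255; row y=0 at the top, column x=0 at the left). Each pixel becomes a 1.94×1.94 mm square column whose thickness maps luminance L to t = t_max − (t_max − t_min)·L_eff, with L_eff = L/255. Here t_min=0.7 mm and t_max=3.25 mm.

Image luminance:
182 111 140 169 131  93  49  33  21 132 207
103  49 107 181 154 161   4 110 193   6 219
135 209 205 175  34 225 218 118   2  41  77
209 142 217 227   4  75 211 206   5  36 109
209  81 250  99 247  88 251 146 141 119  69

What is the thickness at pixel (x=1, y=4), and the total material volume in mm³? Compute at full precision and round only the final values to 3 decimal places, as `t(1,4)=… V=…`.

t(1,4)=2.440 V=404.211

span = t_max - t_min = 3.25 - 0.7 = 2.550
L(1,4) = 81, L_eff = 81/255 = 0.317647
t(1,4) = 3.25 - 2.550·0.317647 = 2.440
Σt over all 5·11 pixels = 107.4
V = pitch²·Σt = 1.94²·107.4 = 404.211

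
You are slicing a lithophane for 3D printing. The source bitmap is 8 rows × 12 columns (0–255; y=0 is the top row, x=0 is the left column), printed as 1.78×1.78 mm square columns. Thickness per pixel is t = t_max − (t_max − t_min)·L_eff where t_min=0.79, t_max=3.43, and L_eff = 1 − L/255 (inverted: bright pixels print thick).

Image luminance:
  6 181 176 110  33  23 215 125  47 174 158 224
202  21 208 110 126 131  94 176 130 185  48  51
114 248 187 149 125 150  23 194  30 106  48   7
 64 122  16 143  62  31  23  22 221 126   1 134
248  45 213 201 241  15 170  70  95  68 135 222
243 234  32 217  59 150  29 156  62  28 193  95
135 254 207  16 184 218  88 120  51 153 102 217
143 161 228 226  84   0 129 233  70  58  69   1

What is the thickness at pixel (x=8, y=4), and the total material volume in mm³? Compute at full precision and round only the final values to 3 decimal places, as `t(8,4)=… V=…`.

span = t_max - t_min = 3.43 - 0.79 = 2.640
L(8,4) = 95, L_eff = 1 - 95/255 = 0.627451 (inverted)
t(8,4) = 3.43 - 2.640·0.627451 = 1.774
Σt over all 8·12 pixels = 417856/2125 ≈ 196.6381176
V = pitch²·Σt = 1.78²·417856/2125 = 623.028

t(8,4)=1.774 V=623.028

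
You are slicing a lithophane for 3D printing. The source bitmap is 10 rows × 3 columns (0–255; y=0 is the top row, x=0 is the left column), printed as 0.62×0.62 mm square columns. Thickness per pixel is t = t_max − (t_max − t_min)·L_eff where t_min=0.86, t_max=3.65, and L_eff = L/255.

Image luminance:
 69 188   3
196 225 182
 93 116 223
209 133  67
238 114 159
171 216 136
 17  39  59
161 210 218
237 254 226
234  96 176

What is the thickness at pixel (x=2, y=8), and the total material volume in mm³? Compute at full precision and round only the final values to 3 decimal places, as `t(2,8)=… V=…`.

t(2,8)=1.177 V=22.472

span = t_max - t_min = 3.65 - 0.86 = 2.790
L(2,8) = 226, L_eff = 226/255 = 0.886275
t(2,8) = 3.65 - 2.790·0.886275 = 1.177
Σt over all 10·3 pixels = 99381/1700 ≈ 58.4594118
V = pitch²·Σt = 0.62²·99381/1700 = 22.472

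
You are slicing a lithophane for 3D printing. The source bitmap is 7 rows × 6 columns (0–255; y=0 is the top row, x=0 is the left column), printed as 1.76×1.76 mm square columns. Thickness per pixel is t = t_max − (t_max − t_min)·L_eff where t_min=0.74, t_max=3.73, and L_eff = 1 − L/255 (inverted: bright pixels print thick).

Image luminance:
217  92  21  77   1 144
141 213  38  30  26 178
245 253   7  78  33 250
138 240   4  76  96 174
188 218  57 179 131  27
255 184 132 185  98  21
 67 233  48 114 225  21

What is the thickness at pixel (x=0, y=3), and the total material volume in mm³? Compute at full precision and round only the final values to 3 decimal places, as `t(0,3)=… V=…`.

t(0,3)=2.358 V=283.508

span = t_max - t_min = 3.73 - 0.74 = 2.990
L(0,3) = 138, L_eff = 1 - 138/255 = 0.458824 (inverted)
t(0,3) = 3.73 - 2.990·0.458824 = 2.358
Σt over all 7·6 pixels = 466777/5100 ≈ 91.5249020
V = pitch²·Σt = 1.76²·466777/5100 = 283.508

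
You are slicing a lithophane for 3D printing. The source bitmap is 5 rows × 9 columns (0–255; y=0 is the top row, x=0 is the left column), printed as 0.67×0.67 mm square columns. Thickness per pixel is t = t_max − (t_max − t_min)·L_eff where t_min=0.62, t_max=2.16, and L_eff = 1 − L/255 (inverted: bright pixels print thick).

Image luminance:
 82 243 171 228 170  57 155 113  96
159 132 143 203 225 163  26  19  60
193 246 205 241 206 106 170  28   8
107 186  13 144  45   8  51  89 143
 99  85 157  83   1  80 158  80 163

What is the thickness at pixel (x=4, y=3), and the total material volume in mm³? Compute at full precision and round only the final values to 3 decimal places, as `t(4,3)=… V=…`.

span = t_max - t_min = 2.16 - 0.62 = 1.540
L(4,3) = 45, L_eff = 1 - 45/255 = 0.823529 (inverted)
t(4,3) = 2.16 - 1.540·0.823529 = 0.892
Σt over all 5·9 pixels = 156461/2550 ≈ 61.3572549
V = pitch²·Σt = 0.67²·156461/2550 = 27.543

t(4,3)=0.892 V=27.543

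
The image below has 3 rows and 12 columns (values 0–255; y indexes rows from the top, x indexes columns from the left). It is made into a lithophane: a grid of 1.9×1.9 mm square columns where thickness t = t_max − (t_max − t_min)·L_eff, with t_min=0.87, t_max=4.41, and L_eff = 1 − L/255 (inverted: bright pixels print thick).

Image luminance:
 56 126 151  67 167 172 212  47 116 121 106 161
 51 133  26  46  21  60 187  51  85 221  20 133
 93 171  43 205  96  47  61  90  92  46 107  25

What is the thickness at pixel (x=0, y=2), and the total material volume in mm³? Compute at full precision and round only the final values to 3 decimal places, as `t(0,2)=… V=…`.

span = t_max - t_min = 4.41 - 0.87 = 3.540
L(0,2) = 93, L_eff = 1 - 93/255 = 0.635294 (inverted)
t(0,2) = 4.41 - 3.540·0.635294 = 2.161
Σt over all 3·12 pixels = 173109/2125 ≈ 81.4630588
V = pitch²·Σt = 1.9²·173109/2125 = 294.082

t(0,2)=2.161 V=294.082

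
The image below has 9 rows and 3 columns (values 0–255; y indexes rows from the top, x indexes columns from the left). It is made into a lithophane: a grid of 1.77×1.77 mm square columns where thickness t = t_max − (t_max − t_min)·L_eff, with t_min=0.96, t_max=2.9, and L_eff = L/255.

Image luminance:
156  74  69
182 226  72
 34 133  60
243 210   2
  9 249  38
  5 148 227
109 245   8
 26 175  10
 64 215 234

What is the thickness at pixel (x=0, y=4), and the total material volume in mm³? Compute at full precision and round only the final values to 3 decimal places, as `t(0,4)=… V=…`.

span = t_max - t_min = 2.9 - 0.96 = 1.940
L(0,4) = 9, L_eff = 9/255 = 0.035294
t(0,4) = 2.9 - 1.940·0.035294 = 2.832
Σt over all 9·3 pixels = 342847/6375 ≈ 53.7799216
V = pitch²·Σt = 1.77²·342847/6375 = 168.487

t(0,4)=2.832 V=168.487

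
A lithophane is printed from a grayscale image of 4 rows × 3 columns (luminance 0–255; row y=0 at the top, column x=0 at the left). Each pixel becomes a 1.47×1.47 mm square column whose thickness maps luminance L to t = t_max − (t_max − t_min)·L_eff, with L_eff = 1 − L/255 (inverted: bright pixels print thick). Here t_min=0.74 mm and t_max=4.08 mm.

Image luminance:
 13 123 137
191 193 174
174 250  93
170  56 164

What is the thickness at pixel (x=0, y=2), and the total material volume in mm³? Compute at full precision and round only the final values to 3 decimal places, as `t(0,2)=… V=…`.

t(0,2)=3.019 V=68.380

span = t_max - t_min = 4.08 - 0.74 = 3.340
L(0,2) = 174, L_eff = 1 - 174/255 = 0.317647 (inverted)
t(0,2) = 4.08 - 3.340·0.317647 = 3.019
Σt over all 4·3 pixels = 201733/6375 ≈ 31.6443922
V = pitch²·Σt = 1.47²·201733/6375 = 68.380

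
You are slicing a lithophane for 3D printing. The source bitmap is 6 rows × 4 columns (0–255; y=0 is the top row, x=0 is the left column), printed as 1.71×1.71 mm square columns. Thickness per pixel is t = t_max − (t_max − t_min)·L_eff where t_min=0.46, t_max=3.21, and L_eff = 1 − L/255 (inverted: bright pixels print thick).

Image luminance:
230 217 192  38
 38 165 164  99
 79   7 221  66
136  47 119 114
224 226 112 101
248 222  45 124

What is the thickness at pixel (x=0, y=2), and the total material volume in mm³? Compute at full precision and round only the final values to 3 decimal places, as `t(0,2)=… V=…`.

t(0,2)=1.312 V=134.264

span = t_max - t_min = 3.21 - 0.46 = 2.750
L(0,2) = 79, L_eff = 1 - 79/255 = 0.690196 (inverted)
t(0,2) = 3.21 - 2.750·0.690196 = 1.312
Σt over all 6·4 pixels = 39029/850 ≈ 45.9164706
V = pitch²·Σt = 1.71²·39029/850 = 134.264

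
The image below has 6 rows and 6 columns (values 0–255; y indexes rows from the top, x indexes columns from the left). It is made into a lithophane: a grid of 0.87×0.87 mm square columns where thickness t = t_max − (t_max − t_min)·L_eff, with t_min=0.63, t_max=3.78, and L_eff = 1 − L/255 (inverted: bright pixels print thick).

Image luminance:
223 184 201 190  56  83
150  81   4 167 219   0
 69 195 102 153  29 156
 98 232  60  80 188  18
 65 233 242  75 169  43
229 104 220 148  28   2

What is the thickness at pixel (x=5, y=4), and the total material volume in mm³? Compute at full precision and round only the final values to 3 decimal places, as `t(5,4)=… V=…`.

t(5,4)=1.161 V=59.204

span = t_max - t_min = 3.78 - 0.63 = 3.150
L(5,4) = 43, L_eff = 1 - 43/255 = 0.831373 (inverted)
t(5,4) = 3.78 - 3.150·0.831373 = 1.161
Σt over all 6·6 pixels = 33243/425 ≈ 78.2188235
V = pitch²·Σt = 0.87²·33243/425 = 59.204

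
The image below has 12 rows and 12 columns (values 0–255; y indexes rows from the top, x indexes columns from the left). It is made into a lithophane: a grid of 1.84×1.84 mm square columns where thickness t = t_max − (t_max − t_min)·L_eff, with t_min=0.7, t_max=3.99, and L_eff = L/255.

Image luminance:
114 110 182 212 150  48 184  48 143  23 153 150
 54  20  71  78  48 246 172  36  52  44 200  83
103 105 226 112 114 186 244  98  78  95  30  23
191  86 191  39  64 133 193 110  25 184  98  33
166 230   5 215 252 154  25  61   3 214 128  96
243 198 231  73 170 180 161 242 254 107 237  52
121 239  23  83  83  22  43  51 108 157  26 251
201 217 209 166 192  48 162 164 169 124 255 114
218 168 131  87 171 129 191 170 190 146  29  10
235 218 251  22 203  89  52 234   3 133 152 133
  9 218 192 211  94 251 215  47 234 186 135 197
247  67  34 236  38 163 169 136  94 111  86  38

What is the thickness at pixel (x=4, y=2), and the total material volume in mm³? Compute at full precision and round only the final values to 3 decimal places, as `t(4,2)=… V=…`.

t(4,2)=2.519 V=1111.799

span = t_max - t_min = 3.99 - 0.7 = 3.290
L(4,2) = 114, L_eff = 114/255 = 0.447059
t(4,2) = 3.99 - 3.290·0.447059 = 2.519
Σt over all 12·12 pixels = 139566/425 ≈ 328.3905882
V = pitch²·Σt = 1.84²·139566/425 = 1111.799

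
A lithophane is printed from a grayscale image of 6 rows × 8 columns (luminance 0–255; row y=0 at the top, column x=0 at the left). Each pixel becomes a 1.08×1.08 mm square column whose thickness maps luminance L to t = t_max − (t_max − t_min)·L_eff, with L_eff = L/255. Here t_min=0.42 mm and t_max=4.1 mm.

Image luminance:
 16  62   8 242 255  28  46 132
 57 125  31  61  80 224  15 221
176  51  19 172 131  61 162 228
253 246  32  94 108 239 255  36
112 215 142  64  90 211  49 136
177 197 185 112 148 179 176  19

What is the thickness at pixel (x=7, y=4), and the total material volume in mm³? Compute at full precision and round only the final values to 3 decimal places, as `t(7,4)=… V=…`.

t(7,4)=2.137 V=127.238

span = t_max - t_min = 4.1 - 0.42 = 3.680
L(7,4) = 136, L_eff = 136/255 = 0.533333
t(7,4) = 4.1 - 3.680·0.533333 = 2.137
Σt over all 6·8 pixels = 231808/2125 ≈ 109.0861176
V = pitch²·Σt = 1.08²·231808/2125 = 127.238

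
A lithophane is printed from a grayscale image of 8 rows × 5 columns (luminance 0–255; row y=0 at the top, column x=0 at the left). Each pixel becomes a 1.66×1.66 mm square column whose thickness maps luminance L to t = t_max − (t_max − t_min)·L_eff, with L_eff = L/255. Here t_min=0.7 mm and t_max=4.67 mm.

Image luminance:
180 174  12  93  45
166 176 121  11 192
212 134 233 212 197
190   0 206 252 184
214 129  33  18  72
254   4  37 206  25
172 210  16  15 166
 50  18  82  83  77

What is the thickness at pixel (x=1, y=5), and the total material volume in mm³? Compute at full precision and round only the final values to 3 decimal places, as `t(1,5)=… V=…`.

span = t_max - t_min = 4.67 - 0.7 = 3.970
L(1,5) = 4, L_eff = 4/255 = 0.015686
t(1,5) = 4.67 - 3.970·0.015686 = 4.608
Σt over all 8·5 pixels = 2829613/25500 ≈ 110.9652157
V = pitch²·Σt = 1.66²·2829613/25500 = 305.776

t(1,5)=4.608 V=305.776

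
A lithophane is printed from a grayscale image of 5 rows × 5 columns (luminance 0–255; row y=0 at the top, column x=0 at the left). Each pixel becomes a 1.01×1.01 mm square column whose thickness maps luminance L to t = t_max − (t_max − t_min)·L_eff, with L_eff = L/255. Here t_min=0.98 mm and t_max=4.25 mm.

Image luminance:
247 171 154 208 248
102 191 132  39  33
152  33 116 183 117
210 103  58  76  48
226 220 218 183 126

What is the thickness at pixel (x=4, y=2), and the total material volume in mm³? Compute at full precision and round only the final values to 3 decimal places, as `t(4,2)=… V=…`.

t(4,2)=2.750 V=61.371

span = t_max - t_min = 4.25 - 0.98 = 3.270
L(4,2) = 117, L_eff = 117/255 = 0.458824
t(4,2) = 4.25 - 3.270·0.458824 = 2.750
Σt over all 5·5 pixels = 511379/8500 ≈ 60.1622353
V = pitch²·Σt = 1.01²·511379/8500 = 61.371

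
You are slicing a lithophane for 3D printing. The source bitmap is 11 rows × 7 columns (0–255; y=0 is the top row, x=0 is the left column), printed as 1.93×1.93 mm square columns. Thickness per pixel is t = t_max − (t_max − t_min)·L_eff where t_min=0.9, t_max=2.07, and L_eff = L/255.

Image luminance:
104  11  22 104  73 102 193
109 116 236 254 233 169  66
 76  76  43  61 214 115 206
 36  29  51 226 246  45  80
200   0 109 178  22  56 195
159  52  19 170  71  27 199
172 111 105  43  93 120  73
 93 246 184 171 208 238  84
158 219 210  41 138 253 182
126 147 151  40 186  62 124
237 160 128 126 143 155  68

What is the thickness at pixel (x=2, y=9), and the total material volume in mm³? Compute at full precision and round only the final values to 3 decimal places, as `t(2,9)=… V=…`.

t(2,9)=1.377 V=427.111

span = t_max - t_min = 2.07 - 0.9 = 1.170
L(2,9) = 151, L_eff = 151/255 = 0.592157
t(2,9) = 2.07 - 1.170·0.592157 = 1.377
Σt over all 11·7 pixels = 974643/8500 ≈ 114.6638824
V = pitch²·Σt = 1.93²·974643/8500 = 427.111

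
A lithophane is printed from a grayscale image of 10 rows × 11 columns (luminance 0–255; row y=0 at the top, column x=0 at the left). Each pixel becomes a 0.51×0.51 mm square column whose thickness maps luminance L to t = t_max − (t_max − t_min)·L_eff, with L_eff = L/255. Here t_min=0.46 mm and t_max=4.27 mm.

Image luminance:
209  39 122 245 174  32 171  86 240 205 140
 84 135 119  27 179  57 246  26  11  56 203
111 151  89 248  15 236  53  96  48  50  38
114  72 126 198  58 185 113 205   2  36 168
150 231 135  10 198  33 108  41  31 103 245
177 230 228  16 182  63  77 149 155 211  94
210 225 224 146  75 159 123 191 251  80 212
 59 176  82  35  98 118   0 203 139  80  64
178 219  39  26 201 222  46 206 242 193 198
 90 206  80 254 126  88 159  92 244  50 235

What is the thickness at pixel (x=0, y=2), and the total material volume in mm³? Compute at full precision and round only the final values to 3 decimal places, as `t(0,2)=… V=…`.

span = t_max - t_min = 4.27 - 0.46 = 3.810
L(0,2) = 111, L_eff = 111/255 = 0.435294
t(0,2) = 4.27 - 3.810·0.435294 = 2.612
Σt over all 10·11 pixels = 2159967/8500 ≈ 254.1137647
V = pitch²·Σt = 0.51²·2159967/8500 = 66.095

t(0,2)=2.612 V=66.095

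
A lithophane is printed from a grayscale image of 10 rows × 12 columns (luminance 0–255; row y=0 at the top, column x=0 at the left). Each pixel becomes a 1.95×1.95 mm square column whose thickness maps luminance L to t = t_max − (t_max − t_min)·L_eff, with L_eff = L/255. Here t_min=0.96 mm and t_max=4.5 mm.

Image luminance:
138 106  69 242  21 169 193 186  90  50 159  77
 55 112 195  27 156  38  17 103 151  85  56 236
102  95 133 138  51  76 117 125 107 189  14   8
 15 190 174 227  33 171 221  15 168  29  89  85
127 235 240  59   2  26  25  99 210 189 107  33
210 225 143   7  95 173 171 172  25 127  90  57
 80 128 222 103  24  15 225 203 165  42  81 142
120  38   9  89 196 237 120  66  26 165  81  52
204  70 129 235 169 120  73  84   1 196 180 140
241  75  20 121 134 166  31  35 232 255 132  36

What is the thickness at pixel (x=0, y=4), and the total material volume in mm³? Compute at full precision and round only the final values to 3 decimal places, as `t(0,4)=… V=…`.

span = t_max - t_min = 4.5 - 0.96 = 3.540
L(0,4) = 127, L_eff = 127/255 = 0.498039
t(0,4) = 4.5 - 3.540·0.498039 = 2.737
Σt over all 10·12 pixels = 738689/2125 ≈ 347.6183529
V = pitch²·Σt = 1.95²·738689/2125 = 1321.819

t(0,4)=2.737 V=1321.819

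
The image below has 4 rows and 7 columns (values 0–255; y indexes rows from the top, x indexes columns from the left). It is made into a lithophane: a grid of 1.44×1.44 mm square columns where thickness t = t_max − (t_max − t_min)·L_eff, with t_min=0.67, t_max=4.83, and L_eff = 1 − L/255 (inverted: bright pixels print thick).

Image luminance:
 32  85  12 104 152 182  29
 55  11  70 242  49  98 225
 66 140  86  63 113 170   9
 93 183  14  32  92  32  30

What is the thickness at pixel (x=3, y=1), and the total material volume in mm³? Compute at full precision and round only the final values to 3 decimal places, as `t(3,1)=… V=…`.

t(3,1)=4.618 V=122.422

span = t_max - t_min = 4.83 - 0.67 = 4.160
L(3,1) = 242, L_eff = 1 - 242/255 = 0.050980 (inverted)
t(3,1) = 4.83 - 4.160·0.050980 = 4.618
Σt over all 4·7 pixels = 125457/2125 ≈ 59.0385882
V = pitch²·Σt = 1.44²·125457/2125 = 122.422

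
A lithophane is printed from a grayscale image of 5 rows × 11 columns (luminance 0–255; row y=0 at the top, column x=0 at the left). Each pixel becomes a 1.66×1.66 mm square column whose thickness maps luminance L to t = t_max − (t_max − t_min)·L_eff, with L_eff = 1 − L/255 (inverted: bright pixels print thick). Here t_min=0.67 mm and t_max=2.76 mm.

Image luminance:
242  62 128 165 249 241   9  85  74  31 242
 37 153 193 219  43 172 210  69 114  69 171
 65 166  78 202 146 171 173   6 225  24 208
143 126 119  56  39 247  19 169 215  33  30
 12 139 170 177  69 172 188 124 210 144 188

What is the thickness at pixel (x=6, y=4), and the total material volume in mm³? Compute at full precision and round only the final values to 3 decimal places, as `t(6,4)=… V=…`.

t(6,4)=2.211 V=264.857

span = t_max - t_min = 2.76 - 0.67 = 2.090
L(6,4) = 188, L_eff = 1 - 188/255 = 0.262745 (inverted)
t(6,4) = 2.76 - 2.090·0.262745 = 2.211
Σt over all 5·11 pixels = 1225477/12750 ≈ 96.1158431
V = pitch²·Σt = 1.66²·1225477/12750 = 264.857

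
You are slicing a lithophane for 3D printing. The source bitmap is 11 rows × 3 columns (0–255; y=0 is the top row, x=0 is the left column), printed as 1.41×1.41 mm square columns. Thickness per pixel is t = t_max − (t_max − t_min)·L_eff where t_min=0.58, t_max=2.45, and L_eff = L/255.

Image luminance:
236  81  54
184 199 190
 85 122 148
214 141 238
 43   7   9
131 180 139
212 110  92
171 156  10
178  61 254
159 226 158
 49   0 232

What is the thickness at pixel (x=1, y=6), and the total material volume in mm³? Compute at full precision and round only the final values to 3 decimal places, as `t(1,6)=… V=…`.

span = t_max - t_min = 2.45 - 0.58 = 1.870
L(1,6) = 110, L_eff = 110/255 = 0.431373
t(1,6) = 2.45 - 1.870·0.431373 = 1.643
Σt over all 11·3 pixels = 18029/375 ≈ 48.0773333
V = pitch²·Σt = 1.41²·18029/375 = 95.583

t(1,6)=1.643 V=95.583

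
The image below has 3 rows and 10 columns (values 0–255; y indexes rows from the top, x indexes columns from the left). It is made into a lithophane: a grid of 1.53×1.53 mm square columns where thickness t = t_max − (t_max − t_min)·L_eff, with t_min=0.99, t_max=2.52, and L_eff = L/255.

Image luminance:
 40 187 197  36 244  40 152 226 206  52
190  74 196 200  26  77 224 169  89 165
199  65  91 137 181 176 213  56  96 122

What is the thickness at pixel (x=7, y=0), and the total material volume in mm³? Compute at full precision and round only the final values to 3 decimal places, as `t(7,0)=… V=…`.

span = t_max - t_min = 2.52 - 0.99 = 1.530
L(7,0) = 226, L_eff = 226/255 = 0.886275
t(7,0) = 2.52 - 1.530·0.886275 = 1.164
Σt over all 3·10 pixels = 50.844
V = pitch²·Σt = 1.53²·50.844 = 119.021

t(7,0)=1.164 V=119.021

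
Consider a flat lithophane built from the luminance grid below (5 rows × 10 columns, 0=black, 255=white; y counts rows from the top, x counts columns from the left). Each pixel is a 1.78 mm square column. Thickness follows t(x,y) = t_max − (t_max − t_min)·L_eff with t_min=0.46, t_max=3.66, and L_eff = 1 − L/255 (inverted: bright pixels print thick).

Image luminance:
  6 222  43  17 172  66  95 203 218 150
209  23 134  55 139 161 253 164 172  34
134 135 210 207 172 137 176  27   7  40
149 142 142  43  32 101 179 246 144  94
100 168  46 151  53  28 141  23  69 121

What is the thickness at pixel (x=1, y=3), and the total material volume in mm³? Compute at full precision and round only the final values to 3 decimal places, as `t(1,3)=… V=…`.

t(1,3)=2.242 V=309.566

span = t_max - t_min = 3.66 - 0.46 = 3.200
L(1,3) = 142, L_eff = 1 - 142/255 = 0.443137 (inverted)
t(1,3) = 3.66 - 3.200·0.443137 = 2.242
Σt over all 5·10 pixels = 124573/1275 ≈ 97.7043137
V = pitch²·Σt = 1.78²·124573/1275 = 309.566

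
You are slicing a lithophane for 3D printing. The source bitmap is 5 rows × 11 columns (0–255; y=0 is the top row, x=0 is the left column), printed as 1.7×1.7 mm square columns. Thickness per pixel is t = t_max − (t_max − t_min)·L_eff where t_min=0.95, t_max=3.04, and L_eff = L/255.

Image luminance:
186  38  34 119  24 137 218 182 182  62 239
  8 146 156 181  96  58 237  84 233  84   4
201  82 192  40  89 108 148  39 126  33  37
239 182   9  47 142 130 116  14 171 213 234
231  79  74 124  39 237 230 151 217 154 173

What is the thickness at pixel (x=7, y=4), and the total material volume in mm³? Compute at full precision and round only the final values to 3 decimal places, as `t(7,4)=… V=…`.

t(7,4)=1.802 V=317.188

span = t_max - t_min = 3.04 - 0.95 = 2.090
L(7,4) = 151, L_eff = 151/255 = 0.592157
t(7,4) = 3.04 - 2.090·0.592157 = 1.802
Σt over all 5·11 pixels = 2798719/25500 ≈ 109.7536863
V = pitch²·Σt = 1.7²·2798719/25500 = 317.188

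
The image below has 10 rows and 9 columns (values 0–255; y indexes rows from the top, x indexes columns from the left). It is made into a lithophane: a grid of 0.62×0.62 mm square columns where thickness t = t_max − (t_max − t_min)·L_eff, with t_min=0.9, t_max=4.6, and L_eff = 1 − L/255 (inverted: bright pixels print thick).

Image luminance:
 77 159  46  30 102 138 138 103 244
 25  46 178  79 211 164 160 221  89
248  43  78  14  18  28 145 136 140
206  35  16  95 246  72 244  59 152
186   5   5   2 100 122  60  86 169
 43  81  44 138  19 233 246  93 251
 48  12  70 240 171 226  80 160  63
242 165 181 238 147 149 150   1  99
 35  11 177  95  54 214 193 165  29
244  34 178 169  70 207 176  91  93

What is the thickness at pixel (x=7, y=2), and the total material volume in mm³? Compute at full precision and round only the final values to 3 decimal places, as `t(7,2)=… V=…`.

span = t_max - t_min = 4.6 - 0.9 = 3.700
L(7,2) = 136, L_eff = 1 - 136/255 = 0.466667 (inverted)
t(7,2) = 4.6 - 3.700·0.466667 = 2.873
Σt over all 10·9 pixels = 120823/510 ≈ 236.9078431
V = pitch²·Σt = 0.62²·120823/510 = 91.067

t(7,2)=2.873 V=91.067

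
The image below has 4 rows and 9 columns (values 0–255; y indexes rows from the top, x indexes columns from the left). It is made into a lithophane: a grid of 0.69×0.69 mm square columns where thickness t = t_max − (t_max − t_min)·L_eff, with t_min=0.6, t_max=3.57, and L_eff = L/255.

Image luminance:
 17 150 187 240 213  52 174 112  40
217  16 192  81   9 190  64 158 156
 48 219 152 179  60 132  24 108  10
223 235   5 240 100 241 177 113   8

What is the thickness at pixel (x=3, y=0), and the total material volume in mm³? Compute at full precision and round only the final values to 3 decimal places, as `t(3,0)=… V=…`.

t(3,0)=0.775 V=36.002

span = t_max - t_min = 3.57 - 0.6 = 2.970
L(3,0) = 240, L_eff = 240/255 = 0.941176
t(3,0) = 3.57 - 2.970·0.941176 = 0.775
Σt over all 4·9 pixels = 321381/4250 ≈ 75.6190588
V = pitch²·Σt = 0.69²·321381/4250 = 36.002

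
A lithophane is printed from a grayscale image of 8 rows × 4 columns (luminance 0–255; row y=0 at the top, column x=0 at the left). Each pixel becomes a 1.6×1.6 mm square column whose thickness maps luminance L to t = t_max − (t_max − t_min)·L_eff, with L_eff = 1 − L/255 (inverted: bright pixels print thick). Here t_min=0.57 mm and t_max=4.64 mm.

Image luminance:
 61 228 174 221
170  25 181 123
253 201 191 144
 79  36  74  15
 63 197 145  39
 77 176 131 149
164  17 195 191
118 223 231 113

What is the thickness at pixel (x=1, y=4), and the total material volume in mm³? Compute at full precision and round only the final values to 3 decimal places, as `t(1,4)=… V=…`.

span = t_max - t_min = 4.64 - 0.57 = 4.070
L(1,4) = 197, L_eff = 1 - 197/255 = 0.227451 (inverted)
t(1,4) = 4.64 - 4.070·0.227451 = 3.714
Σt over all 8·4 pixels = 451591/5100 ≈ 88.5472549
V = pitch²·Σt = 1.6²·451591/5100 = 226.681

t(1,4)=3.714 V=226.681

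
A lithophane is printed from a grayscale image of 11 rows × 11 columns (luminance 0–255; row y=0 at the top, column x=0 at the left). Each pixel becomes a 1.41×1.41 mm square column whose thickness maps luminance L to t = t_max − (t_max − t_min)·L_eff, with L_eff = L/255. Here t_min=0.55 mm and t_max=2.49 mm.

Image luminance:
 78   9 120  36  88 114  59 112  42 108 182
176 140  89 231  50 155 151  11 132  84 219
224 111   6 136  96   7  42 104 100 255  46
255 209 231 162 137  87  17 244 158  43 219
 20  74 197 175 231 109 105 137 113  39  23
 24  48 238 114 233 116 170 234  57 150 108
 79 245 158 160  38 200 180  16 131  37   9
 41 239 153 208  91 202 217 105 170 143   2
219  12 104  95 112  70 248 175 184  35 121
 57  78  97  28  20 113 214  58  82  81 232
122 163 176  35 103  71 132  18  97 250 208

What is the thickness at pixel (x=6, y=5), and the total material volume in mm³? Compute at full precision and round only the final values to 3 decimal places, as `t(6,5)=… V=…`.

span = t_max - t_min = 2.49 - 0.55 = 1.940
L(6,5) = 170, L_eff = 170/255 = 0.666667
t(6,5) = 2.49 - 1.940·0.666667 = 1.197
Σt over all 11·11 pixels = 4845839/25500 ≈ 190.0329020
V = pitch²·Σt = 1.41²·4845839/25500 = 377.804

t(6,5)=1.197 V=377.804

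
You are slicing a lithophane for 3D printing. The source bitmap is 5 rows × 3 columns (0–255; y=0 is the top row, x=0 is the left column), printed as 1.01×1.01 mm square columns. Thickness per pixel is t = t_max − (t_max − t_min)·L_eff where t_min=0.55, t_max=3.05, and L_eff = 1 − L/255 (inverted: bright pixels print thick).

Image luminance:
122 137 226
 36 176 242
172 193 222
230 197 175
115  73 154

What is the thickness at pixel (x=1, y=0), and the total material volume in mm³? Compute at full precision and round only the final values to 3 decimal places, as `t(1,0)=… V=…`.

span = t_max - t_min = 3.05 - 0.55 = 2.500
L(1,0) = 137, L_eff = 1 - 137/255 = 0.462745 (inverted)
t(1,0) = 3.05 - 2.500·0.462745 = 1.893
Σt over all 5·3 pixels = 6623/204 ≈ 32.4656863
V = pitch²·Σt = 1.01²·6623/204 = 33.118

t(1,0)=1.893 V=33.118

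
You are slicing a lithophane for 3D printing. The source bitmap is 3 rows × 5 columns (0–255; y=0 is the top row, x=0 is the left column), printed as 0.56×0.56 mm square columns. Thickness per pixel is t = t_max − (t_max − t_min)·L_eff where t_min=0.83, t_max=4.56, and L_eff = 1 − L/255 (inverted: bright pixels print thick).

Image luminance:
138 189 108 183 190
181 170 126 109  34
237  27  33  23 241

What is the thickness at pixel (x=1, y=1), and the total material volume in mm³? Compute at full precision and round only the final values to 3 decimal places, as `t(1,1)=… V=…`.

span = t_max - t_min = 4.56 - 0.83 = 3.730
L(1,1) = 170, L_eff = 1 - 170/255 = 0.333333 (inverted)
t(1,1) = 4.56 - 3.730·0.333333 = 3.317
Σt over all 3·5 pixels = 41.544
V = pitch²·Σt = 0.56²·41.544 = 13.028

t(1,1)=3.317 V=13.028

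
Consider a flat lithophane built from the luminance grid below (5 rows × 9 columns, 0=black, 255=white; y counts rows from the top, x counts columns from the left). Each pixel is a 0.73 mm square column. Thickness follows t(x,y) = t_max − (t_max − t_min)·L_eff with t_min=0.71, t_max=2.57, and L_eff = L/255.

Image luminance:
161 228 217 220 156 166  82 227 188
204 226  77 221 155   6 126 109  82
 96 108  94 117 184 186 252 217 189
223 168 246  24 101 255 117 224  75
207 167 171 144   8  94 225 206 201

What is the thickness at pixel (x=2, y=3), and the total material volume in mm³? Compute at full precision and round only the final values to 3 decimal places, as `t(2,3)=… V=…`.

t(2,3)=0.776 V=33.838

span = t_max - t_min = 2.57 - 0.71 = 1.860
L(2,3) = 246, L_eff = 246/255 = 0.964706
t(2,3) = 2.57 - 1.860·0.964706 = 0.776
Σt over all 5·9 pixels = 21589/340 ≈ 63.4970588
V = pitch²·Σt = 0.73²·21589/340 = 33.838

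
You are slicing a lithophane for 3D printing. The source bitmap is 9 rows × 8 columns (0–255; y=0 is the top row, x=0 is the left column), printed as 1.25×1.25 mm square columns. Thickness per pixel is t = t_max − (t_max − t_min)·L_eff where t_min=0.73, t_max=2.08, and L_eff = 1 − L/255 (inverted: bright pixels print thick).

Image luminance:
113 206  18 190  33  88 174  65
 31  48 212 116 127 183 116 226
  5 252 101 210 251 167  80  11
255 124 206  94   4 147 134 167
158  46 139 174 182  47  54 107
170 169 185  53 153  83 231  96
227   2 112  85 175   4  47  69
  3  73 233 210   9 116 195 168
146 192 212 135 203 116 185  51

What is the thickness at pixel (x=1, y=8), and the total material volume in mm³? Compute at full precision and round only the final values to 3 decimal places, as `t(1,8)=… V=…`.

t(1,8)=1.746 V=157.972

span = t_max - t_min = 2.08 - 0.73 = 1.350
L(1,8) = 192, L_eff = 1 - 192/255 = 0.247059 (inverted)
t(1,8) = 2.08 - 1.350·0.247059 = 1.746
Σt over all 9·8 pixels = 171873/1700 ≈ 101.1017647
V = pitch²·Σt = 1.25²·171873/1700 = 157.972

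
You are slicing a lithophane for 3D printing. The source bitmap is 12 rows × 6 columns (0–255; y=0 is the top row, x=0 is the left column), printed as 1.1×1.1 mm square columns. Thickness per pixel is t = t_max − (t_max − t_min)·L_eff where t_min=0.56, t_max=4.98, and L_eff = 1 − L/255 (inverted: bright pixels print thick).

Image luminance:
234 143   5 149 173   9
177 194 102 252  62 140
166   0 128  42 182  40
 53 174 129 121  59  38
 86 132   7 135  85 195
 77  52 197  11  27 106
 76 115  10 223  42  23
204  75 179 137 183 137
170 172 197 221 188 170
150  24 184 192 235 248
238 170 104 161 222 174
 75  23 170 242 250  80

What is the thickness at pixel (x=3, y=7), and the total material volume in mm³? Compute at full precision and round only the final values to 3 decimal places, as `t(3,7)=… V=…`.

t(3,7)=2.935 V=244.804

span = t_max - t_min = 4.98 - 0.56 = 4.420
L(3,7) = 137, L_eff = 1 - 137/255 = 0.462745 (inverted)
t(3,7) = 4.98 - 4.420·0.462745 = 2.935
Σt over all 12·6 pixels = 75869/375 ≈ 202.3173333
V = pitch²·Σt = 1.1²·75869/375 = 244.804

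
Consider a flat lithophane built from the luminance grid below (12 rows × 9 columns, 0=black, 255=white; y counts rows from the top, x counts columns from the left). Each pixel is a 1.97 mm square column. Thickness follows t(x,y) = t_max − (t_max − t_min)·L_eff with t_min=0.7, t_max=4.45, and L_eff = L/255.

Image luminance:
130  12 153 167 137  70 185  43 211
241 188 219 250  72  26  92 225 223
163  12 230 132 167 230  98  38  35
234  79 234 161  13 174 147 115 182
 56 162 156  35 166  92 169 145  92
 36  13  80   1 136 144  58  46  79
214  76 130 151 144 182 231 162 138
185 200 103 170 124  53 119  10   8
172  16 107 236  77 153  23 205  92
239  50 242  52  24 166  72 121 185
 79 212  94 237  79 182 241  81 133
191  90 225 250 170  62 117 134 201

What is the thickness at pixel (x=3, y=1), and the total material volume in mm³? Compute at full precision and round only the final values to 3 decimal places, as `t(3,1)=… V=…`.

t(3,1)=0.774 V=1056.792

span = t_max - t_min = 4.45 - 0.7 = 3.750
L(3,1) = 250, L_eff = 250/255 = 0.980392
t(3,1) = 4.45 - 3.750·0.980392 = 0.774
Σt over all 12·9 pixels = 23146/85 ≈ 272.3058824
V = pitch²·Σt = 1.97²·23146/85 = 1056.792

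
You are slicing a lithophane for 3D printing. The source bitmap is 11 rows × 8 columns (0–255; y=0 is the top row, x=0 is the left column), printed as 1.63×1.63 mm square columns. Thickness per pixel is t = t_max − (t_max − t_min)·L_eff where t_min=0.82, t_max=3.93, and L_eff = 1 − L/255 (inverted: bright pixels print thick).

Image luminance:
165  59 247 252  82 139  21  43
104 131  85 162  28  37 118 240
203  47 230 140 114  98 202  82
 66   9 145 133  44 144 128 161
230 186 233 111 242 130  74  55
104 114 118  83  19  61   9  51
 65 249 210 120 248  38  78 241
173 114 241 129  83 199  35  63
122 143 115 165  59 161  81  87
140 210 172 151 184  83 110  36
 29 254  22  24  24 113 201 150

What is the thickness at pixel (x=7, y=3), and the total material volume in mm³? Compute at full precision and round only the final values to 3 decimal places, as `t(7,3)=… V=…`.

t(7,3)=2.784 V=541.715

span = t_max - t_min = 3.93 - 0.82 = 3.110
L(7,3) = 161, L_eff = 1 - 161/255 = 0.368627 (inverted)
t(7,3) = 3.93 - 3.110·0.368627 = 2.784
Σt over all 11·8 pixels = 5199191/25500 ≈ 203.8898431
V = pitch²·Σt = 1.63²·5199191/25500 = 541.715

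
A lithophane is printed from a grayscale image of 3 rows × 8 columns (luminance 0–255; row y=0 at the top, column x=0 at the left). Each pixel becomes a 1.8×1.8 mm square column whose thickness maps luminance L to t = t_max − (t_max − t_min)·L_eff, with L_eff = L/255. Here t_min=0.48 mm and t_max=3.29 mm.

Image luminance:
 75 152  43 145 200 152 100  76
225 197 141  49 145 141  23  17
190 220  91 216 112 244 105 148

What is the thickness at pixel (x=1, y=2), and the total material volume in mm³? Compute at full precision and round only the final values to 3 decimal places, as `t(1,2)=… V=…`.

span = t_max - t_min = 3.29 - 0.48 = 2.810
L(1,2) = 220, L_eff = 220/255 = 0.862745
t(1,2) = 3.29 - 2.810·0.862745 = 0.866
Σt over all 3·8 pixels = 370771/8500 ≈ 43.6201176
V = pitch²·Σt = 1.8²·370771/8500 = 141.329

t(1,2)=0.866 V=141.329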